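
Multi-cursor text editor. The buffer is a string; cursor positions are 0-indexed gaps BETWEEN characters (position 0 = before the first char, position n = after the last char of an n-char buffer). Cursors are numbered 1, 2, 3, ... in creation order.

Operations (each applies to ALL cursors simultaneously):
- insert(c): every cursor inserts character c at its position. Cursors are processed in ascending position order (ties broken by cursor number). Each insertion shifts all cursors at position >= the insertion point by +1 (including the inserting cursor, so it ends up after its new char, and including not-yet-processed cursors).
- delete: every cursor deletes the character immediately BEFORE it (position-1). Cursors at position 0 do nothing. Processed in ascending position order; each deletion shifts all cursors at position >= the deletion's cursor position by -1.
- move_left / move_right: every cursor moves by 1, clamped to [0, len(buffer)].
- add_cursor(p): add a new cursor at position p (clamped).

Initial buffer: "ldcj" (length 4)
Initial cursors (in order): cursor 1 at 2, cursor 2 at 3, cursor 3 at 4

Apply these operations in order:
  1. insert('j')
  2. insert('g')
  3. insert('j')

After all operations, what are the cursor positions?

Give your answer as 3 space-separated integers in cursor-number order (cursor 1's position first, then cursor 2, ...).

Answer: 5 9 13

Derivation:
After op 1 (insert('j')): buffer="ldjcjjj" (len 7), cursors c1@3 c2@5 c3@7, authorship ..1.2.3
After op 2 (insert('g')): buffer="ldjgcjgjjg" (len 10), cursors c1@4 c2@7 c3@10, authorship ..11.22.33
After op 3 (insert('j')): buffer="ldjgjcjgjjjgj" (len 13), cursors c1@5 c2@9 c3@13, authorship ..111.222.333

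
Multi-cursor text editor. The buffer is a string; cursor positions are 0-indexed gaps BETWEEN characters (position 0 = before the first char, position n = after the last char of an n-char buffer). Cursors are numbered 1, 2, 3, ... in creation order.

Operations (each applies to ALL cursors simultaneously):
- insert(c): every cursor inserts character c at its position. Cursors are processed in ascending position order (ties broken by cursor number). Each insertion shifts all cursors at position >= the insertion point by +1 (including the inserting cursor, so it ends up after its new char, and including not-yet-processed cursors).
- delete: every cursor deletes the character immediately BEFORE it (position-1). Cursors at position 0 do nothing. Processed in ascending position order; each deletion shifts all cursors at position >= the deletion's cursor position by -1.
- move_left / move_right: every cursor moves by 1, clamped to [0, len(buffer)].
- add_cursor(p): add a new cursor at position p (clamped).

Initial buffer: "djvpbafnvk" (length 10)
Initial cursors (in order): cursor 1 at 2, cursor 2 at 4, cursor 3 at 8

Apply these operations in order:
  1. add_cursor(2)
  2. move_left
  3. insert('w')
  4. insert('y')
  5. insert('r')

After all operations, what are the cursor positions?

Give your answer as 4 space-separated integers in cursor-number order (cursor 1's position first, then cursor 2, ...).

Answer: 7 12 19 7

Derivation:
After op 1 (add_cursor(2)): buffer="djvpbafnvk" (len 10), cursors c1@2 c4@2 c2@4 c3@8, authorship ..........
After op 2 (move_left): buffer="djvpbafnvk" (len 10), cursors c1@1 c4@1 c2@3 c3@7, authorship ..........
After op 3 (insert('w')): buffer="dwwjvwpbafwnvk" (len 14), cursors c1@3 c4@3 c2@6 c3@11, authorship .14..2....3...
After op 4 (insert('y')): buffer="dwwyyjvwypbafwynvk" (len 18), cursors c1@5 c4@5 c2@9 c3@15, authorship .1414..22....33...
After op 5 (insert('r')): buffer="dwwyyrrjvwyrpbafwyrnvk" (len 22), cursors c1@7 c4@7 c2@12 c3@19, authorship .141414..222....333...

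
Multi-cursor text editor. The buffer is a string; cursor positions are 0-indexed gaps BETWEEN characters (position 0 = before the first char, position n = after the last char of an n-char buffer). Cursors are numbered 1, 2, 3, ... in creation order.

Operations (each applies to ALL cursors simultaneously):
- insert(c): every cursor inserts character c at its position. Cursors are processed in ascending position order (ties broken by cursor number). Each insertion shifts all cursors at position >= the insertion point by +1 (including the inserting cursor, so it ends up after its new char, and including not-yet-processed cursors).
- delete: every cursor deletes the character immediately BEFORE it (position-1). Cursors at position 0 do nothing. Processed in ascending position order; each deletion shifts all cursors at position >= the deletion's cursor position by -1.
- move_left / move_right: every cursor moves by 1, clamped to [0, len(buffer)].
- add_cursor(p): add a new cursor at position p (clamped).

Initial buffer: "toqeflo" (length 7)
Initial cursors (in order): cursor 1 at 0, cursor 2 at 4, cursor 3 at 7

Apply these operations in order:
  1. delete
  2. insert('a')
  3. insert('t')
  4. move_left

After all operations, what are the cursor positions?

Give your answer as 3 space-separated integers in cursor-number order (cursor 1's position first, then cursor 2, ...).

After op 1 (delete): buffer="toqfl" (len 5), cursors c1@0 c2@3 c3@5, authorship .....
After op 2 (insert('a')): buffer="atoqafla" (len 8), cursors c1@1 c2@5 c3@8, authorship 1...2..3
After op 3 (insert('t')): buffer="attoqatflat" (len 11), cursors c1@2 c2@7 c3@11, authorship 11...22..33
After op 4 (move_left): buffer="attoqatflat" (len 11), cursors c1@1 c2@6 c3@10, authorship 11...22..33

Answer: 1 6 10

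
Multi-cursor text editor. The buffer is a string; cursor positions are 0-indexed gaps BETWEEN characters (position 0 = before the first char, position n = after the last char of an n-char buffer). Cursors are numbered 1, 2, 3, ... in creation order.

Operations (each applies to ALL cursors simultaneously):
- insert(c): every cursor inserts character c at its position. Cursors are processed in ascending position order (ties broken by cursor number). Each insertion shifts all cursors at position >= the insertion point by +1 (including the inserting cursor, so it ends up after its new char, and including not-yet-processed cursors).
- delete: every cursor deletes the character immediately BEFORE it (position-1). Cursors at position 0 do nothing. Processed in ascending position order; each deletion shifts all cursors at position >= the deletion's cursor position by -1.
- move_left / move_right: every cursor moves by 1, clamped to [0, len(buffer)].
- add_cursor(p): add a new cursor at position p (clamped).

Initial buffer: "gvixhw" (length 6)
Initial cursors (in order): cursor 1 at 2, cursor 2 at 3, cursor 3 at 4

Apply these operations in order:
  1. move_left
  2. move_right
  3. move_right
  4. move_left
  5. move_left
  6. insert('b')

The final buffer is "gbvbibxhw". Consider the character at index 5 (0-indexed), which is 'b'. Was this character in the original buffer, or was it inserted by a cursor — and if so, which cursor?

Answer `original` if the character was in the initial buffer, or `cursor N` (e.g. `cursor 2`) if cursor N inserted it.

Answer: cursor 3

Derivation:
After op 1 (move_left): buffer="gvixhw" (len 6), cursors c1@1 c2@2 c3@3, authorship ......
After op 2 (move_right): buffer="gvixhw" (len 6), cursors c1@2 c2@3 c3@4, authorship ......
After op 3 (move_right): buffer="gvixhw" (len 6), cursors c1@3 c2@4 c3@5, authorship ......
After op 4 (move_left): buffer="gvixhw" (len 6), cursors c1@2 c2@3 c3@4, authorship ......
After op 5 (move_left): buffer="gvixhw" (len 6), cursors c1@1 c2@2 c3@3, authorship ......
After op 6 (insert('b')): buffer="gbvbibxhw" (len 9), cursors c1@2 c2@4 c3@6, authorship .1.2.3...
Authorship (.=original, N=cursor N): . 1 . 2 . 3 . . .
Index 5: author = 3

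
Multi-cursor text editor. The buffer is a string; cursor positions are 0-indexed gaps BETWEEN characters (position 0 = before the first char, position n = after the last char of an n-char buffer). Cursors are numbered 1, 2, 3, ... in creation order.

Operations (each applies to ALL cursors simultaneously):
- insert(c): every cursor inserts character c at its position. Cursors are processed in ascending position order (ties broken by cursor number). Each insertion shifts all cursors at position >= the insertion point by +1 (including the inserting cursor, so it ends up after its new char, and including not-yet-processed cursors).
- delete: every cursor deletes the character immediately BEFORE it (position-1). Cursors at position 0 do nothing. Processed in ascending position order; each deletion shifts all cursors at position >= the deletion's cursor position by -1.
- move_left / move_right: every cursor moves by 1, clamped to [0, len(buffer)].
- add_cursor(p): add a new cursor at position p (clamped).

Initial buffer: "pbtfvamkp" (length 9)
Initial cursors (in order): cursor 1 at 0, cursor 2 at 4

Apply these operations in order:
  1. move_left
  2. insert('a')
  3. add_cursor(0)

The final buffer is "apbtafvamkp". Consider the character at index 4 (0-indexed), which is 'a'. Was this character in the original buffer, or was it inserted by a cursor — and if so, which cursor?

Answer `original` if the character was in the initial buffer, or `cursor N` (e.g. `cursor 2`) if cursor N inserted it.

Answer: cursor 2

Derivation:
After op 1 (move_left): buffer="pbtfvamkp" (len 9), cursors c1@0 c2@3, authorship .........
After op 2 (insert('a')): buffer="apbtafvamkp" (len 11), cursors c1@1 c2@5, authorship 1...2......
After op 3 (add_cursor(0)): buffer="apbtafvamkp" (len 11), cursors c3@0 c1@1 c2@5, authorship 1...2......
Authorship (.=original, N=cursor N): 1 . . . 2 . . . . . .
Index 4: author = 2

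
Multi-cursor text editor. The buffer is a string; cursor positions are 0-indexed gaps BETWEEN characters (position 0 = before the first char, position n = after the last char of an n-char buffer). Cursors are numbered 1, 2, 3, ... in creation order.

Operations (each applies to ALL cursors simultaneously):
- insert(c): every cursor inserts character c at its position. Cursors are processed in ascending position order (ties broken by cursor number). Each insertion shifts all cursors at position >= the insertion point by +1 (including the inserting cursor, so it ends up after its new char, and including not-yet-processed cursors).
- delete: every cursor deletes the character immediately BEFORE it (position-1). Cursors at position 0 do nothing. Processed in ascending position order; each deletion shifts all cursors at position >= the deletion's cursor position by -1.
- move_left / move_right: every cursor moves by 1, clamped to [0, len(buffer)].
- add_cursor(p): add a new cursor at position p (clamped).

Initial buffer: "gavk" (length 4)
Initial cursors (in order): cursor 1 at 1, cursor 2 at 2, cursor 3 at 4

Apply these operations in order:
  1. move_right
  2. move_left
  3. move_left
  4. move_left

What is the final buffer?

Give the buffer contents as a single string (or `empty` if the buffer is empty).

After op 1 (move_right): buffer="gavk" (len 4), cursors c1@2 c2@3 c3@4, authorship ....
After op 2 (move_left): buffer="gavk" (len 4), cursors c1@1 c2@2 c3@3, authorship ....
After op 3 (move_left): buffer="gavk" (len 4), cursors c1@0 c2@1 c3@2, authorship ....
After op 4 (move_left): buffer="gavk" (len 4), cursors c1@0 c2@0 c3@1, authorship ....

Answer: gavk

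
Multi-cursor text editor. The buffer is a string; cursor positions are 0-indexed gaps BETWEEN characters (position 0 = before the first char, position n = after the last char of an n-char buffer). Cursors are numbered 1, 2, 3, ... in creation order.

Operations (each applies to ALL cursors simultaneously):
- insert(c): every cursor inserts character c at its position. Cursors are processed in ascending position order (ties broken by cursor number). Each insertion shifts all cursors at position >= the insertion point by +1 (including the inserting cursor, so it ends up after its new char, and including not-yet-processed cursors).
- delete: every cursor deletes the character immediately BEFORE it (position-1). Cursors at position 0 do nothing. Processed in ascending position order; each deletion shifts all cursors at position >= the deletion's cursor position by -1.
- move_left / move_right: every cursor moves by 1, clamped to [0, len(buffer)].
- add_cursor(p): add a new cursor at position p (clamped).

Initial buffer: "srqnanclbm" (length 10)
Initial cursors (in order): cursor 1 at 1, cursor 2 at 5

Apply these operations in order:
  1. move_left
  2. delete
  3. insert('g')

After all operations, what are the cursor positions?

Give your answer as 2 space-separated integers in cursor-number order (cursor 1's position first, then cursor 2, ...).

After op 1 (move_left): buffer="srqnanclbm" (len 10), cursors c1@0 c2@4, authorship ..........
After op 2 (delete): buffer="srqanclbm" (len 9), cursors c1@0 c2@3, authorship .........
After op 3 (insert('g')): buffer="gsrqganclbm" (len 11), cursors c1@1 c2@5, authorship 1...2......

Answer: 1 5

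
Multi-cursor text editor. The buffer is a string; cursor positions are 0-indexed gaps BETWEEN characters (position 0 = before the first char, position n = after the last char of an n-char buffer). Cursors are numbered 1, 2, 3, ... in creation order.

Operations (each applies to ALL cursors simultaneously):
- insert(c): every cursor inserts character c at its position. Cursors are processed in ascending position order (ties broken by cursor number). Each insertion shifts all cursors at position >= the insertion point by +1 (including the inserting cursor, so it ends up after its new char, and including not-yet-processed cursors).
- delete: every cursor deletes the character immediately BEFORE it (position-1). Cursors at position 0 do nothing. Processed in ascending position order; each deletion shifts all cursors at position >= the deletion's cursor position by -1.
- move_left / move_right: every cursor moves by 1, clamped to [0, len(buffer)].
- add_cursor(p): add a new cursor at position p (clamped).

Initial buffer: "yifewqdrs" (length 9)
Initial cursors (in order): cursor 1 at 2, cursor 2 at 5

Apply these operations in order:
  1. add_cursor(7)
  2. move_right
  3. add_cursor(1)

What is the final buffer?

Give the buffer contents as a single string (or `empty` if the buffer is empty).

Answer: yifewqdrs

Derivation:
After op 1 (add_cursor(7)): buffer="yifewqdrs" (len 9), cursors c1@2 c2@5 c3@7, authorship .........
After op 2 (move_right): buffer="yifewqdrs" (len 9), cursors c1@3 c2@6 c3@8, authorship .........
After op 3 (add_cursor(1)): buffer="yifewqdrs" (len 9), cursors c4@1 c1@3 c2@6 c3@8, authorship .........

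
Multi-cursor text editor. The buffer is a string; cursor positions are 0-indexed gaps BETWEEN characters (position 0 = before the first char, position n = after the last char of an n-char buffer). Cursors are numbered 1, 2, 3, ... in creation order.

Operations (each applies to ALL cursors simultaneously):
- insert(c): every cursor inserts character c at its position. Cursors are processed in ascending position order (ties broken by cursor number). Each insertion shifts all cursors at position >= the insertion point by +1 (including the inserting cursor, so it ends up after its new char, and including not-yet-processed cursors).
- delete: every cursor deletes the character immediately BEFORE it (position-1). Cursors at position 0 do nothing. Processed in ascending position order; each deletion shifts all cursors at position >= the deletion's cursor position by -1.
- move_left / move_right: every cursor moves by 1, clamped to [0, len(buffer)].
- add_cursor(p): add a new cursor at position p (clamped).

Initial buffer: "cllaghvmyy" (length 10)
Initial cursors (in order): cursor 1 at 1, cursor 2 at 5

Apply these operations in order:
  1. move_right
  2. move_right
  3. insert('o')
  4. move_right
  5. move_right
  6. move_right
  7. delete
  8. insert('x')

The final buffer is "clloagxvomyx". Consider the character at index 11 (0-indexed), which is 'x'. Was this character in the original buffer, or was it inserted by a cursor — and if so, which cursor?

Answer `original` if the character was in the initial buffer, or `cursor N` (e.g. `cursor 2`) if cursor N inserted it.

Answer: cursor 2

Derivation:
After op 1 (move_right): buffer="cllaghvmyy" (len 10), cursors c1@2 c2@6, authorship ..........
After op 2 (move_right): buffer="cllaghvmyy" (len 10), cursors c1@3 c2@7, authorship ..........
After op 3 (insert('o')): buffer="clloaghvomyy" (len 12), cursors c1@4 c2@9, authorship ...1....2...
After op 4 (move_right): buffer="clloaghvomyy" (len 12), cursors c1@5 c2@10, authorship ...1....2...
After op 5 (move_right): buffer="clloaghvomyy" (len 12), cursors c1@6 c2@11, authorship ...1....2...
After op 6 (move_right): buffer="clloaghvomyy" (len 12), cursors c1@7 c2@12, authorship ...1....2...
After op 7 (delete): buffer="clloagvomy" (len 10), cursors c1@6 c2@10, authorship ...1...2..
After op 8 (insert('x')): buffer="clloagxvomyx" (len 12), cursors c1@7 c2@12, authorship ...1..1.2..2
Authorship (.=original, N=cursor N): . . . 1 . . 1 . 2 . . 2
Index 11: author = 2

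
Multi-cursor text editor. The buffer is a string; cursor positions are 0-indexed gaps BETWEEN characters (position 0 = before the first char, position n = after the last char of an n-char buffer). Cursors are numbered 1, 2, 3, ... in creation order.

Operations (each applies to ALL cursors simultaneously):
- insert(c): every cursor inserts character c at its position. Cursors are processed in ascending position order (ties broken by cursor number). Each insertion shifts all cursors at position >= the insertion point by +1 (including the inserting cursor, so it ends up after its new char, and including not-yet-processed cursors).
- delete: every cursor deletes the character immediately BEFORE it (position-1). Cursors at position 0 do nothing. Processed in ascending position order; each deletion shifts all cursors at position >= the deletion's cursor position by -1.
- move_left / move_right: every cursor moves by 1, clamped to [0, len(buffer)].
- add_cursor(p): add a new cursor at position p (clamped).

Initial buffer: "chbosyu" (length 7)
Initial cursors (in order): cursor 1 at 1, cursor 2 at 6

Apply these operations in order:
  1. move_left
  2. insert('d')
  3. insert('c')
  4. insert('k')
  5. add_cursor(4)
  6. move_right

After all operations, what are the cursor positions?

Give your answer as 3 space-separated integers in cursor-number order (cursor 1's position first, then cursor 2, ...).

Answer: 4 12 5

Derivation:
After op 1 (move_left): buffer="chbosyu" (len 7), cursors c1@0 c2@5, authorship .......
After op 2 (insert('d')): buffer="dchbosdyu" (len 9), cursors c1@1 c2@7, authorship 1.....2..
After op 3 (insert('c')): buffer="dcchbosdcyu" (len 11), cursors c1@2 c2@9, authorship 11.....22..
After op 4 (insert('k')): buffer="dckchbosdckyu" (len 13), cursors c1@3 c2@11, authorship 111.....222..
After op 5 (add_cursor(4)): buffer="dckchbosdckyu" (len 13), cursors c1@3 c3@4 c2@11, authorship 111.....222..
After op 6 (move_right): buffer="dckchbosdckyu" (len 13), cursors c1@4 c3@5 c2@12, authorship 111.....222..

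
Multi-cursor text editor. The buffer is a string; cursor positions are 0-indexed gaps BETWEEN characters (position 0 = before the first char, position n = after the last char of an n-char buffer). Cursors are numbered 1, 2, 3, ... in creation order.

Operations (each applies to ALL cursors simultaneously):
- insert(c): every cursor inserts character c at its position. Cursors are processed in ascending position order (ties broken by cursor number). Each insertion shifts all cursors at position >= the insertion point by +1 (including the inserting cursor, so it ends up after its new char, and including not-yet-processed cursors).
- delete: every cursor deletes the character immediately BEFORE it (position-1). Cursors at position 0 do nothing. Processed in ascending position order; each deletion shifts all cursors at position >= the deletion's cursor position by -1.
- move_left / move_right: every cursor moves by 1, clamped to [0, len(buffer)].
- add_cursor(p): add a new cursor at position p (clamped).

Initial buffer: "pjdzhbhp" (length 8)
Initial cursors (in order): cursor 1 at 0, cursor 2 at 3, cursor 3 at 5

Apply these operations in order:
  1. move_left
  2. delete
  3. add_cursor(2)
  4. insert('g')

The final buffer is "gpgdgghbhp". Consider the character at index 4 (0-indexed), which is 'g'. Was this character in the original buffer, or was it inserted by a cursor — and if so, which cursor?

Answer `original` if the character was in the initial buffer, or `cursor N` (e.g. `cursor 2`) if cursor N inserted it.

After op 1 (move_left): buffer="pjdzhbhp" (len 8), cursors c1@0 c2@2 c3@4, authorship ........
After op 2 (delete): buffer="pdhbhp" (len 6), cursors c1@0 c2@1 c3@2, authorship ......
After op 3 (add_cursor(2)): buffer="pdhbhp" (len 6), cursors c1@0 c2@1 c3@2 c4@2, authorship ......
After op 4 (insert('g')): buffer="gpgdgghbhp" (len 10), cursors c1@1 c2@3 c3@6 c4@6, authorship 1.2.34....
Authorship (.=original, N=cursor N): 1 . 2 . 3 4 . . . .
Index 4: author = 3

Answer: cursor 3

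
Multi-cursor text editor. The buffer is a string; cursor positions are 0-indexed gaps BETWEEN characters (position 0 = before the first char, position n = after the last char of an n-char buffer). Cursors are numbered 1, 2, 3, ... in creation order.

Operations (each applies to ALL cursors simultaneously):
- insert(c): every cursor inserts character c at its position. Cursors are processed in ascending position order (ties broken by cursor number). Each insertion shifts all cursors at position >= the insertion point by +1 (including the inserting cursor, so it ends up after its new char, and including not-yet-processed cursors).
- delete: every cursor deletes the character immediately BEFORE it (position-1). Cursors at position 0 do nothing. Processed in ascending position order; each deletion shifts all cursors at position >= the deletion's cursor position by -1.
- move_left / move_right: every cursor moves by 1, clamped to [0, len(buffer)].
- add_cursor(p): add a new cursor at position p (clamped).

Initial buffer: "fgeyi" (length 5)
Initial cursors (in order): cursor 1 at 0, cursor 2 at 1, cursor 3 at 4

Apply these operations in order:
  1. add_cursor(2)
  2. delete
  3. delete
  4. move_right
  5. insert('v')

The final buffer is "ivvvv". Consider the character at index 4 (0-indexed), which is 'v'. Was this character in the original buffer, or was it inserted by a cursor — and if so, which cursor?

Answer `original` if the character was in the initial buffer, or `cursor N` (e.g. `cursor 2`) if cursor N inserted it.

Answer: cursor 4

Derivation:
After op 1 (add_cursor(2)): buffer="fgeyi" (len 5), cursors c1@0 c2@1 c4@2 c3@4, authorship .....
After op 2 (delete): buffer="ei" (len 2), cursors c1@0 c2@0 c4@0 c3@1, authorship ..
After op 3 (delete): buffer="i" (len 1), cursors c1@0 c2@0 c3@0 c4@0, authorship .
After op 4 (move_right): buffer="i" (len 1), cursors c1@1 c2@1 c3@1 c4@1, authorship .
After op 5 (insert('v')): buffer="ivvvv" (len 5), cursors c1@5 c2@5 c3@5 c4@5, authorship .1234
Authorship (.=original, N=cursor N): . 1 2 3 4
Index 4: author = 4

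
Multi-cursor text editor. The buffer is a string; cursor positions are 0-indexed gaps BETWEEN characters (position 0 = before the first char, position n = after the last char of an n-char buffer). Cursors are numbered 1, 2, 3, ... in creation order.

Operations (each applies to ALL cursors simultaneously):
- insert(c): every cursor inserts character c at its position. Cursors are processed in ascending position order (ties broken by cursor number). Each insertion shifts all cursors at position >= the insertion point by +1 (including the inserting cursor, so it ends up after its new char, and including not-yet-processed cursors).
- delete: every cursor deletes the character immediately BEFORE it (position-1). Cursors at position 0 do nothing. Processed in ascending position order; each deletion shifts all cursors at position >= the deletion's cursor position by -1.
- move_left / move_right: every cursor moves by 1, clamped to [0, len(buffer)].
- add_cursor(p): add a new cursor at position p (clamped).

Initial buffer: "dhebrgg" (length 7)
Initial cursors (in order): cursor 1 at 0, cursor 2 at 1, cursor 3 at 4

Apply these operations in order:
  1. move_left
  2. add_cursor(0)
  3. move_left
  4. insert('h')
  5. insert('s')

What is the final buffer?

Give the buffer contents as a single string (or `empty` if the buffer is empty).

After op 1 (move_left): buffer="dhebrgg" (len 7), cursors c1@0 c2@0 c3@3, authorship .......
After op 2 (add_cursor(0)): buffer="dhebrgg" (len 7), cursors c1@0 c2@0 c4@0 c3@3, authorship .......
After op 3 (move_left): buffer="dhebrgg" (len 7), cursors c1@0 c2@0 c4@0 c3@2, authorship .......
After op 4 (insert('h')): buffer="hhhdhhebrgg" (len 11), cursors c1@3 c2@3 c4@3 c3@6, authorship 124..3.....
After op 5 (insert('s')): buffer="hhhsssdhhsebrgg" (len 15), cursors c1@6 c2@6 c4@6 c3@10, authorship 124124..33.....

Answer: hhhsssdhhsebrgg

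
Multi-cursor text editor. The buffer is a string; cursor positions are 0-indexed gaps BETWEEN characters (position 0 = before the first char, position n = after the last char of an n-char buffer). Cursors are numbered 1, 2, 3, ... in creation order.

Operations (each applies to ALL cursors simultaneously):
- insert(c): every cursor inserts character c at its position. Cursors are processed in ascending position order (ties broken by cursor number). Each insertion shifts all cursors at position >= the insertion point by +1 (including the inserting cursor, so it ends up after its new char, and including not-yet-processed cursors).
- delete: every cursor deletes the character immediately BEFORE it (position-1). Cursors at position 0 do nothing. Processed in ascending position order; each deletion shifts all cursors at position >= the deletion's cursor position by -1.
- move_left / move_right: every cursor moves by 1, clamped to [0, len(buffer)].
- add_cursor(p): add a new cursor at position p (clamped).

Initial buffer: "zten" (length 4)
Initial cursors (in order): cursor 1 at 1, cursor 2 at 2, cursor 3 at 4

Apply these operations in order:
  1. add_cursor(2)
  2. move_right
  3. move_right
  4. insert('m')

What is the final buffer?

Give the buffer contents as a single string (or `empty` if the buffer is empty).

After op 1 (add_cursor(2)): buffer="zten" (len 4), cursors c1@1 c2@2 c4@2 c3@4, authorship ....
After op 2 (move_right): buffer="zten" (len 4), cursors c1@2 c2@3 c4@3 c3@4, authorship ....
After op 3 (move_right): buffer="zten" (len 4), cursors c1@3 c2@4 c3@4 c4@4, authorship ....
After op 4 (insert('m')): buffer="ztemnmmm" (len 8), cursors c1@4 c2@8 c3@8 c4@8, authorship ...1.234

Answer: ztemnmmm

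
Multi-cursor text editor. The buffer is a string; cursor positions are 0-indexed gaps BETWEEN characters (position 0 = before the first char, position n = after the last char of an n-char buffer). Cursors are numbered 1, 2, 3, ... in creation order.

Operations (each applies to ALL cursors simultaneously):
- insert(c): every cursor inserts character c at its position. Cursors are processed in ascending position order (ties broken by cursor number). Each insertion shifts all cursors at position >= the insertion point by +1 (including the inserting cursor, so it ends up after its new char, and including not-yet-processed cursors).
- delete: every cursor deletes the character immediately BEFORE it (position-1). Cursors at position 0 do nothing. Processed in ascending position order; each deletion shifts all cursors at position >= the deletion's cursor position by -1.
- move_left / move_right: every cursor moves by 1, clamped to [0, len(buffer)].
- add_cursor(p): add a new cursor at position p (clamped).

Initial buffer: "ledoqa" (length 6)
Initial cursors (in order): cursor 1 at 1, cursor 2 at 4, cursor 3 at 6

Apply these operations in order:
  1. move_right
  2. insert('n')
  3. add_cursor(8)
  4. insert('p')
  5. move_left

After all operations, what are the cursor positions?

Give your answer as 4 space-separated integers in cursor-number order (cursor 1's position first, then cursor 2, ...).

After op 1 (move_right): buffer="ledoqa" (len 6), cursors c1@2 c2@5 c3@6, authorship ......
After op 2 (insert('n')): buffer="lendoqnan" (len 9), cursors c1@3 c2@7 c3@9, authorship ..1...2.3
After op 3 (add_cursor(8)): buffer="lendoqnan" (len 9), cursors c1@3 c2@7 c4@8 c3@9, authorship ..1...2.3
After op 4 (insert('p')): buffer="lenpdoqnpapnp" (len 13), cursors c1@4 c2@9 c4@11 c3@13, authorship ..11...22.433
After op 5 (move_left): buffer="lenpdoqnpapnp" (len 13), cursors c1@3 c2@8 c4@10 c3@12, authorship ..11...22.433

Answer: 3 8 12 10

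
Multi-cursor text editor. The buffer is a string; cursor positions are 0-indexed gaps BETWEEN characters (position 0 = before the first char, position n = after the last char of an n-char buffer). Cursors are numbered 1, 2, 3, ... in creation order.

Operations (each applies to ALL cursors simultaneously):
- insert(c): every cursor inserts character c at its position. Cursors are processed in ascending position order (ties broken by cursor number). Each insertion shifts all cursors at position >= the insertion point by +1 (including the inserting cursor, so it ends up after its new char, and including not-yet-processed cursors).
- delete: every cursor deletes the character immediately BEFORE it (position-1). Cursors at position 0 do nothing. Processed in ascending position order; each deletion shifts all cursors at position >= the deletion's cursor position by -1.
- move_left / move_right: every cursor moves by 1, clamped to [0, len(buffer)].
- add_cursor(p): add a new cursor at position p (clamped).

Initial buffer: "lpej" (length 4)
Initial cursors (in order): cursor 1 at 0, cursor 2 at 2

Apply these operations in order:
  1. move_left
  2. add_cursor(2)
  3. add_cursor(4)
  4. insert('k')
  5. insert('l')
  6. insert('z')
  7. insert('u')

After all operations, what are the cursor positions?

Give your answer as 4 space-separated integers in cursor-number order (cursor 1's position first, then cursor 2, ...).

After op 1 (move_left): buffer="lpej" (len 4), cursors c1@0 c2@1, authorship ....
After op 2 (add_cursor(2)): buffer="lpej" (len 4), cursors c1@0 c2@1 c3@2, authorship ....
After op 3 (add_cursor(4)): buffer="lpej" (len 4), cursors c1@0 c2@1 c3@2 c4@4, authorship ....
After op 4 (insert('k')): buffer="klkpkejk" (len 8), cursors c1@1 c2@3 c3@5 c4@8, authorship 1.2.3..4
After op 5 (insert('l')): buffer="kllklpklejkl" (len 12), cursors c1@2 c2@5 c3@8 c4@12, authorship 11.22.33..44
After op 6 (insert('z')): buffer="klzlklzpklzejklz" (len 16), cursors c1@3 c2@7 c3@11 c4@16, authorship 111.222.333..444
After op 7 (insert('u')): buffer="klzulklzupklzuejklzu" (len 20), cursors c1@4 c2@9 c3@14 c4@20, authorship 1111.2222.3333..4444

Answer: 4 9 14 20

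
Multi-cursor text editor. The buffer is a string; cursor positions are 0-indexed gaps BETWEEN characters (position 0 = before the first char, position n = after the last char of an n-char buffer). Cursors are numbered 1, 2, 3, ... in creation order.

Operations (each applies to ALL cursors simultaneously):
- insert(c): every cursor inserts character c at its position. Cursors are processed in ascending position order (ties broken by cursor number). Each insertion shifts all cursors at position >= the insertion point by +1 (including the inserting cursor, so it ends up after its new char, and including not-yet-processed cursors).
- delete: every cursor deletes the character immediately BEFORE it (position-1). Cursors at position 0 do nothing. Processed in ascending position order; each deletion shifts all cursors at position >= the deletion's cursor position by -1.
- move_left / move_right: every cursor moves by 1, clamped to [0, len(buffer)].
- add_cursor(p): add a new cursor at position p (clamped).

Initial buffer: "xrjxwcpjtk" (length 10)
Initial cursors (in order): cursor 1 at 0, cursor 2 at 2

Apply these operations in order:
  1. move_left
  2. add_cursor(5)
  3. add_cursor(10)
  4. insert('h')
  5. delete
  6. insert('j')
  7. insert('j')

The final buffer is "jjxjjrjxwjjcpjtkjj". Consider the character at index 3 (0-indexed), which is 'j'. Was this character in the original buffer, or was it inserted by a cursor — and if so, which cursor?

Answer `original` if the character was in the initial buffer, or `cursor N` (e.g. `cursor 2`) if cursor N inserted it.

After op 1 (move_left): buffer="xrjxwcpjtk" (len 10), cursors c1@0 c2@1, authorship ..........
After op 2 (add_cursor(5)): buffer="xrjxwcpjtk" (len 10), cursors c1@0 c2@1 c3@5, authorship ..........
After op 3 (add_cursor(10)): buffer="xrjxwcpjtk" (len 10), cursors c1@0 c2@1 c3@5 c4@10, authorship ..........
After op 4 (insert('h')): buffer="hxhrjxwhcpjtkh" (len 14), cursors c1@1 c2@3 c3@8 c4@14, authorship 1.2....3.....4
After op 5 (delete): buffer="xrjxwcpjtk" (len 10), cursors c1@0 c2@1 c3@5 c4@10, authorship ..........
After op 6 (insert('j')): buffer="jxjrjxwjcpjtkj" (len 14), cursors c1@1 c2@3 c3@8 c4@14, authorship 1.2....3.....4
After op 7 (insert('j')): buffer="jjxjjrjxwjjcpjtkjj" (len 18), cursors c1@2 c2@5 c3@11 c4@18, authorship 11.22....33.....44
Authorship (.=original, N=cursor N): 1 1 . 2 2 . . . . 3 3 . . . . . 4 4
Index 3: author = 2

Answer: cursor 2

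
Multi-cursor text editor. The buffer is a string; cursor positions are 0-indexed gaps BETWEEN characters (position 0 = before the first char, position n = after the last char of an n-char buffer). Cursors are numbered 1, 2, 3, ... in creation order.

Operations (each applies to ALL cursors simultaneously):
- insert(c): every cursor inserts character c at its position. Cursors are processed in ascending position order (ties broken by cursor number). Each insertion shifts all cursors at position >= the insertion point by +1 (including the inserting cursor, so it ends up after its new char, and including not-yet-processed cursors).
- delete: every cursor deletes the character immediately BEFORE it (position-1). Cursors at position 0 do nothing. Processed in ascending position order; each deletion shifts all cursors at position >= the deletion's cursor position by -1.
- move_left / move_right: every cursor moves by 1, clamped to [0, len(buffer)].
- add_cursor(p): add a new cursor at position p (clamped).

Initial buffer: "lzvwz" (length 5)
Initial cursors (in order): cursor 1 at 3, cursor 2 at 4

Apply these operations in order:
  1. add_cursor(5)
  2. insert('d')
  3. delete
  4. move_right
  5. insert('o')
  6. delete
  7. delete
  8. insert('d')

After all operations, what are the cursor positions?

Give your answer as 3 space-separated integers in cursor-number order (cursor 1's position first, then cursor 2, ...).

After op 1 (add_cursor(5)): buffer="lzvwz" (len 5), cursors c1@3 c2@4 c3@5, authorship .....
After op 2 (insert('d')): buffer="lzvdwdzd" (len 8), cursors c1@4 c2@6 c3@8, authorship ...1.2.3
After op 3 (delete): buffer="lzvwz" (len 5), cursors c1@3 c2@4 c3@5, authorship .....
After op 4 (move_right): buffer="lzvwz" (len 5), cursors c1@4 c2@5 c3@5, authorship .....
After op 5 (insert('o')): buffer="lzvwozoo" (len 8), cursors c1@5 c2@8 c3@8, authorship ....1.23
After op 6 (delete): buffer="lzvwz" (len 5), cursors c1@4 c2@5 c3@5, authorship .....
After op 7 (delete): buffer="lz" (len 2), cursors c1@2 c2@2 c3@2, authorship ..
After op 8 (insert('d')): buffer="lzddd" (len 5), cursors c1@5 c2@5 c3@5, authorship ..123

Answer: 5 5 5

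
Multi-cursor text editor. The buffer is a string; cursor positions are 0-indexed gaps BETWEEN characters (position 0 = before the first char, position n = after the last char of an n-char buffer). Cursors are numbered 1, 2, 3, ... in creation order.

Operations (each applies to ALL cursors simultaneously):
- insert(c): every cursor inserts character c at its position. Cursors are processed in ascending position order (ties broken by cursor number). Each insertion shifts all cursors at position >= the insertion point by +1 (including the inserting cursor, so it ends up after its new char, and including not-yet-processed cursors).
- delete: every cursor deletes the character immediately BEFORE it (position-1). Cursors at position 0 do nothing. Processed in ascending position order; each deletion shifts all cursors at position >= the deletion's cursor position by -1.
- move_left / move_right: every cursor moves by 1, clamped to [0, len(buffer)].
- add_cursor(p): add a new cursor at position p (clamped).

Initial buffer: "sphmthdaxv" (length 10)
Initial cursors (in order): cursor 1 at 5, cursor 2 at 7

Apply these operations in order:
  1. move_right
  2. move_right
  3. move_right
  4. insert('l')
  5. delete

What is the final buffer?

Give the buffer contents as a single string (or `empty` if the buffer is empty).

After op 1 (move_right): buffer="sphmthdaxv" (len 10), cursors c1@6 c2@8, authorship ..........
After op 2 (move_right): buffer="sphmthdaxv" (len 10), cursors c1@7 c2@9, authorship ..........
After op 3 (move_right): buffer="sphmthdaxv" (len 10), cursors c1@8 c2@10, authorship ..........
After op 4 (insert('l')): buffer="sphmthdalxvl" (len 12), cursors c1@9 c2@12, authorship ........1..2
After op 5 (delete): buffer="sphmthdaxv" (len 10), cursors c1@8 c2@10, authorship ..........

Answer: sphmthdaxv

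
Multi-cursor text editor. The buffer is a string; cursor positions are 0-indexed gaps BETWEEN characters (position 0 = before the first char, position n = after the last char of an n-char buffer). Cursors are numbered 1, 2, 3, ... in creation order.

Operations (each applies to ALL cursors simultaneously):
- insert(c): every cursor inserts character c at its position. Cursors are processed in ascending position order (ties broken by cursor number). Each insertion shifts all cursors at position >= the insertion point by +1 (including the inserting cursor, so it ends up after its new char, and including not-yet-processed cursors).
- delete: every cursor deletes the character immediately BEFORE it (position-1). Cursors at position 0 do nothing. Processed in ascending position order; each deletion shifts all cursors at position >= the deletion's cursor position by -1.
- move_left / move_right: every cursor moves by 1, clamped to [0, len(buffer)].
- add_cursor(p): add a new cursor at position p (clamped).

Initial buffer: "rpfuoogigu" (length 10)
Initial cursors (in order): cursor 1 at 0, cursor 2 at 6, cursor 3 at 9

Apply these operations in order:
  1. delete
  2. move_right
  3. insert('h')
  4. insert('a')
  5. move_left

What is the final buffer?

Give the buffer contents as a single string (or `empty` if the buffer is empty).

Answer: rhapfuoghaiuha

Derivation:
After op 1 (delete): buffer="rpfuogiu" (len 8), cursors c1@0 c2@5 c3@7, authorship ........
After op 2 (move_right): buffer="rpfuogiu" (len 8), cursors c1@1 c2@6 c3@8, authorship ........
After op 3 (insert('h')): buffer="rhpfuoghiuh" (len 11), cursors c1@2 c2@8 c3@11, authorship .1.....2..3
After op 4 (insert('a')): buffer="rhapfuoghaiuha" (len 14), cursors c1@3 c2@10 c3@14, authorship .11.....22..33
After op 5 (move_left): buffer="rhapfuoghaiuha" (len 14), cursors c1@2 c2@9 c3@13, authorship .11.....22..33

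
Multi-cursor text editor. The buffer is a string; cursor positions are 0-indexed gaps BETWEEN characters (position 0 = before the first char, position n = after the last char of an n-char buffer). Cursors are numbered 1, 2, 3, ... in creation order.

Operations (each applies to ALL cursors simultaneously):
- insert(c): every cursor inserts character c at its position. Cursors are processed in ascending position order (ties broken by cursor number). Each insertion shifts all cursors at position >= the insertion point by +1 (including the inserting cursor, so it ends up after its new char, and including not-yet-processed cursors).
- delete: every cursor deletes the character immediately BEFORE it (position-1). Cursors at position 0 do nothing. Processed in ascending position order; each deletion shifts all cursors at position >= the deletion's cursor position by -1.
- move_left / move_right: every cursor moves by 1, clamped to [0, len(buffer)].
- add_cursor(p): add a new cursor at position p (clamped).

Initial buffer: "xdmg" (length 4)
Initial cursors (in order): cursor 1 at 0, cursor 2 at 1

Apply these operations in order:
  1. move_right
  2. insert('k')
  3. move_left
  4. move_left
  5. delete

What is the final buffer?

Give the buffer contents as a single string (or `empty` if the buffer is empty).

After op 1 (move_right): buffer="xdmg" (len 4), cursors c1@1 c2@2, authorship ....
After op 2 (insert('k')): buffer="xkdkmg" (len 6), cursors c1@2 c2@4, authorship .1.2..
After op 3 (move_left): buffer="xkdkmg" (len 6), cursors c1@1 c2@3, authorship .1.2..
After op 4 (move_left): buffer="xkdkmg" (len 6), cursors c1@0 c2@2, authorship .1.2..
After op 5 (delete): buffer="xdkmg" (len 5), cursors c1@0 c2@1, authorship ..2..

Answer: xdkmg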